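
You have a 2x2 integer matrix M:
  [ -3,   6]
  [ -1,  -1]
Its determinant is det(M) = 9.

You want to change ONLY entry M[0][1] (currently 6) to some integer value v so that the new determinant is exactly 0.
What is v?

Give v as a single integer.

det is linear in entry M[0][1]: det = old_det + (v - 6) * C_01
Cofactor C_01 = 1
Want det = 0: 9 + (v - 6) * 1 = 0
  (v - 6) = -9 / 1 = -9
  v = 6 + (-9) = -3

Answer: -3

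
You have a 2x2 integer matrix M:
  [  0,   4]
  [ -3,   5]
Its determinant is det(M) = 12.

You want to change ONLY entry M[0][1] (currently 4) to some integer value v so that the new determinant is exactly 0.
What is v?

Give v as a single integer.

det is linear in entry M[0][1]: det = old_det + (v - 4) * C_01
Cofactor C_01 = 3
Want det = 0: 12 + (v - 4) * 3 = 0
  (v - 4) = -12 / 3 = -4
  v = 4 + (-4) = 0

Answer: 0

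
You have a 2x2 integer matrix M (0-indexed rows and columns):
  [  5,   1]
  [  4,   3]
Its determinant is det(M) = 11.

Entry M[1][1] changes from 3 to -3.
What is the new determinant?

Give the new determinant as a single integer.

det is linear in row 1: changing M[1][1] by delta changes det by delta * cofactor(1,1).
Cofactor C_11 = (-1)^(1+1) * minor(1,1) = 5
Entry delta = -3 - 3 = -6
Det delta = -6 * 5 = -30
New det = 11 + -30 = -19

Answer: -19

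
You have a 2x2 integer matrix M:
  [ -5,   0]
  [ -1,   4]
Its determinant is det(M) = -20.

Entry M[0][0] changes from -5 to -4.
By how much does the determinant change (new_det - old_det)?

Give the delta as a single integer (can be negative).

Answer: 4

Derivation:
Cofactor C_00 = 4
Entry delta = -4 - -5 = 1
Det delta = entry_delta * cofactor = 1 * 4 = 4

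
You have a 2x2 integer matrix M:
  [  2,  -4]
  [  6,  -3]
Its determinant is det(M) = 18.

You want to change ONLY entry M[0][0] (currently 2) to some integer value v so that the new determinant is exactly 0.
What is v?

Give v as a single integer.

det is linear in entry M[0][0]: det = old_det + (v - 2) * C_00
Cofactor C_00 = -3
Want det = 0: 18 + (v - 2) * -3 = 0
  (v - 2) = -18 / -3 = 6
  v = 2 + (6) = 8

Answer: 8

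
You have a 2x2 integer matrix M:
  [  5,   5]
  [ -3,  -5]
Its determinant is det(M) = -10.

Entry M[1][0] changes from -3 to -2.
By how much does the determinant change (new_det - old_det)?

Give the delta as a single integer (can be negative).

Cofactor C_10 = -5
Entry delta = -2 - -3 = 1
Det delta = entry_delta * cofactor = 1 * -5 = -5

Answer: -5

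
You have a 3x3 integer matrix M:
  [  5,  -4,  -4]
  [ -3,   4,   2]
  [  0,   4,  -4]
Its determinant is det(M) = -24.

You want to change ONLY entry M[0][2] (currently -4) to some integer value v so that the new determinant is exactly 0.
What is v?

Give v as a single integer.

det is linear in entry M[0][2]: det = old_det + (v - -4) * C_02
Cofactor C_02 = -12
Want det = 0: -24 + (v - -4) * -12 = 0
  (v - -4) = 24 / -12 = -2
  v = -4 + (-2) = -6

Answer: -6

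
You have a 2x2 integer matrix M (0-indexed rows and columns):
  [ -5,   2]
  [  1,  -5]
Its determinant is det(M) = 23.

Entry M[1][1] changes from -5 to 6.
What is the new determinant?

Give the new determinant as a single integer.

Answer: -32

Derivation:
det is linear in row 1: changing M[1][1] by delta changes det by delta * cofactor(1,1).
Cofactor C_11 = (-1)^(1+1) * minor(1,1) = -5
Entry delta = 6 - -5 = 11
Det delta = 11 * -5 = -55
New det = 23 + -55 = -32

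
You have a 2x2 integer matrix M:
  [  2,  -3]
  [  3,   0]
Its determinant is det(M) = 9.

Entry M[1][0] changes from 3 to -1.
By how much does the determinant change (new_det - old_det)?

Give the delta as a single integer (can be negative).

Answer: -12

Derivation:
Cofactor C_10 = 3
Entry delta = -1 - 3 = -4
Det delta = entry_delta * cofactor = -4 * 3 = -12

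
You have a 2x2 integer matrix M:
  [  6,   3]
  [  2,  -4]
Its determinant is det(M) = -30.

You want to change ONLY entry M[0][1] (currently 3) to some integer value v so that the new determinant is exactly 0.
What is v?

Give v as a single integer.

det is linear in entry M[0][1]: det = old_det + (v - 3) * C_01
Cofactor C_01 = -2
Want det = 0: -30 + (v - 3) * -2 = 0
  (v - 3) = 30 / -2 = -15
  v = 3 + (-15) = -12

Answer: -12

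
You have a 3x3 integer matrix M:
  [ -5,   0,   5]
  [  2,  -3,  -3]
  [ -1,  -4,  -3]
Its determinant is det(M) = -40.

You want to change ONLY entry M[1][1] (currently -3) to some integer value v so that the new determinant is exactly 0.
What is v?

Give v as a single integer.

det is linear in entry M[1][1]: det = old_det + (v - -3) * C_11
Cofactor C_11 = 20
Want det = 0: -40 + (v - -3) * 20 = 0
  (v - -3) = 40 / 20 = 2
  v = -3 + (2) = -1

Answer: -1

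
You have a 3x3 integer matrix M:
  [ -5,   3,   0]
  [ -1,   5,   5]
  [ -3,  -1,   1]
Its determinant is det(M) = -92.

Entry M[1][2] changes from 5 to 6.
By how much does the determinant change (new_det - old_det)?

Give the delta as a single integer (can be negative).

Cofactor C_12 = -14
Entry delta = 6 - 5 = 1
Det delta = entry_delta * cofactor = 1 * -14 = -14

Answer: -14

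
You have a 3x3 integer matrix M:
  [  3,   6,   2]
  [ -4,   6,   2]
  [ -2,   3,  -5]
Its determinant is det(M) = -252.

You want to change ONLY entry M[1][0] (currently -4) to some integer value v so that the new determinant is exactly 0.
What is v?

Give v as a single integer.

Answer: 3

Derivation:
det is linear in entry M[1][0]: det = old_det + (v - -4) * C_10
Cofactor C_10 = 36
Want det = 0: -252 + (v - -4) * 36 = 0
  (v - -4) = 252 / 36 = 7
  v = -4 + (7) = 3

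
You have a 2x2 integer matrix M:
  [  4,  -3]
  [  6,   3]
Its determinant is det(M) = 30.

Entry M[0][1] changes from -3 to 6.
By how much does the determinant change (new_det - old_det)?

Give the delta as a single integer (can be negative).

Answer: -54

Derivation:
Cofactor C_01 = -6
Entry delta = 6 - -3 = 9
Det delta = entry_delta * cofactor = 9 * -6 = -54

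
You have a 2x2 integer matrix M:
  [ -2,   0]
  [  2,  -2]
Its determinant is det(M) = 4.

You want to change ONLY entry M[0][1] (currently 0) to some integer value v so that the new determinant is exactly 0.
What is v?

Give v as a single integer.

Answer: 2

Derivation:
det is linear in entry M[0][1]: det = old_det + (v - 0) * C_01
Cofactor C_01 = -2
Want det = 0: 4 + (v - 0) * -2 = 0
  (v - 0) = -4 / -2 = 2
  v = 0 + (2) = 2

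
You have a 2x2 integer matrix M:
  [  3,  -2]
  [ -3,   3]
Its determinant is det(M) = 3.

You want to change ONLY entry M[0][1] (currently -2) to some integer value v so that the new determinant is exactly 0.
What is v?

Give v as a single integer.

det is linear in entry M[0][1]: det = old_det + (v - -2) * C_01
Cofactor C_01 = 3
Want det = 0: 3 + (v - -2) * 3 = 0
  (v - -2) = -3 / 3 = -1
  v = -2 + (-1) = -3

Answer: -3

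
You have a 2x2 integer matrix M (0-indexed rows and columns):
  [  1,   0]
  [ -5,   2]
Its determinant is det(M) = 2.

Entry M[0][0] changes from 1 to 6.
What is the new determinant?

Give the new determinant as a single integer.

det is linear in row 0: changing M[0][0] by delta changes det by delta * cofactor(0,0).
Cofactor C_00 = (-1)^(0+0) * minor(0,0) = 2
Entry delta = 6 - 1 = 5
Det delta = 5 * 2 = 10
New det = 2 + 10 = 12

Answer: 12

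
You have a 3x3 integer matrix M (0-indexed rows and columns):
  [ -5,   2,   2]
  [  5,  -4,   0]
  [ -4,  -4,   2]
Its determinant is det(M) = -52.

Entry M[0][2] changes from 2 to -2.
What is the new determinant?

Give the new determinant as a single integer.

det is linear in row 0: changing M[0][2] by delta changes det by delta * cofactor(0,2).
Cofactor C_02 = (-1)^(0+2) * minor(0,2) = -36
Entry delta = -2 - 2 = -4
Det delta = -4 * -36 = 144
New det = -52 + 144 = 92

Answer: 92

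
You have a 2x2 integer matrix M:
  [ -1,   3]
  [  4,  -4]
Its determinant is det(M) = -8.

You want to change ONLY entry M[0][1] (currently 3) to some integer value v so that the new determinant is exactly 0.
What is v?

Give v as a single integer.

Answer: 1

Derivation:
det is linear in entry M[0][1]: det = old_det + (v - 3) * C_01
Cofactor C_01 = -4
Want det = 0: -8 + (v - 3) * -4 = 0
  (v - 3) = 8 / -4 = -2
  v = 3 + (-2) = 1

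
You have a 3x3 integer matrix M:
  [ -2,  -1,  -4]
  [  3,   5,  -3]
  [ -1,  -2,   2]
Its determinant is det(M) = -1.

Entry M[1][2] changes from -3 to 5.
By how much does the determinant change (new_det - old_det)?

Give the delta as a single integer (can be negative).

Cofactor C_12 = -3
Entry delta = 5 - -3 = 8
Det delta = entry_delta * cofactor = 8 * -3 = -24

Answer: -24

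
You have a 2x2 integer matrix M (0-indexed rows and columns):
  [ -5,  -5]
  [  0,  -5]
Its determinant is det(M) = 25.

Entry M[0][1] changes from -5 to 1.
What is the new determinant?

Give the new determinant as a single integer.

det is linear in row 0: changing M[0][1] by delta changes det by delta * cofactor(0,1).
Cofactor C_01 = (-1)^(0+1) * minor(0,1) = 0
Entry delta = 1 - -5 = 6
Det delta = 6 * 0 = 0
New det = 25 + 0 = 25

Answer: 25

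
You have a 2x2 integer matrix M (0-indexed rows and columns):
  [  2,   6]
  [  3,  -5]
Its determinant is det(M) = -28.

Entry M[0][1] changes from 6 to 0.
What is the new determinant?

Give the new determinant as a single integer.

det is linear in row 0: changing M[0][1] by delta changes det by delta * cofactor(0,1).
Cofactor C_01 = (-1)^(0+1) * minor(0,1) = -3
Entry delta = 0 - 6 = -6
Det delta = -6 * -3 = 18
New det = -28 + 18 = -10

Answer: -10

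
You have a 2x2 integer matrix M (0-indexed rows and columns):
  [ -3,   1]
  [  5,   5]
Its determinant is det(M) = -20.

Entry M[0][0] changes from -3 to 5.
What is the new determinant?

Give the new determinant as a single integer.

Answer: 20

Derivation:
det is linear in row 0: changing M[0][0] by delta changes det by delta * cofactor(0,0).
Cofactor C_00 = (-1)^(0+0) * minor(0,0) = 5
Entry delta = 5 - -3 = 8
Det delta = 8 * 5 = 40
New det = -20 + 40 = 20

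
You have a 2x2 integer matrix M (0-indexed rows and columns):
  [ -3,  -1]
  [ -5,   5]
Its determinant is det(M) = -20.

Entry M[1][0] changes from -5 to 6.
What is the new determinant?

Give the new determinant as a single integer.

Answer: -9

Derivation:
det is linear in row 1: changing M[1][0] by delta changes det by delta * cofactor(1,0).
Cofactor C_10 = (-1)^(1+0) * minor(1,0) = 1
Entry delta = 6 - -5 = 11
Det delta = 11 * 1 = 11
New det = -20 + 11 = -9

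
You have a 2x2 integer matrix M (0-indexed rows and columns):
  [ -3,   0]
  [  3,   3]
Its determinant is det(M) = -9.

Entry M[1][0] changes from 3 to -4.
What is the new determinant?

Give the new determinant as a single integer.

det is linear in row 1: changing M[1][0] by delta changes det by delta * cofactor(1,0).
Cofactor C_10 = (-1)^(1+0) * minor(1,0) = 0
Entry delta = -4 - 3 = -7
Det delta = -7 * 0 = 0
New det = -9 + 0 = -9

Answer: -9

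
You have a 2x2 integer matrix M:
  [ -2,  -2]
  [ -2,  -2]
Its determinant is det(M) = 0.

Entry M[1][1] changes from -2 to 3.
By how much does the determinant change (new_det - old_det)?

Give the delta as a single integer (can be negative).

Answer: -10

Derivation:
Cofactor C_11 = -2
Entry delta = 3 - -2 = 5
Det delta = entry_delta * cofactor = 5 * -2 = -10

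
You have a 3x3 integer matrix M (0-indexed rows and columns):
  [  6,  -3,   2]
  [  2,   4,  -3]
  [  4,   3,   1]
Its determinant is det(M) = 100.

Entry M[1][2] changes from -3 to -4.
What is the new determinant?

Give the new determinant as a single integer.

Answer: 130

Derivation:
det is linear in row 1: changing M[1][2] by delta changes det by delta * cofactor(1,2).
Cofactor C_12 = (-1)^(1+2) * minor(1,2) = -30
Entry delta = -4 - -3 = -1
Det delta = -1 * -30 = 30
New det = 100 + 30 = 130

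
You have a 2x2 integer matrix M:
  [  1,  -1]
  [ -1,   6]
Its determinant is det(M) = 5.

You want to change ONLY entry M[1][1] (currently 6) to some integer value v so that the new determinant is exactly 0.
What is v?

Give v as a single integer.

Answer: 1

Derivation:
det is linear in entry M[1][1]: det = old_det + (v - 6) * C_11
Cofactor C_11 = 1
Want det = 0: 5 + (v - 6) * 1 = 0
  (v - 6) = -5 / 1 = -5
  v = 6 + (-5) = 1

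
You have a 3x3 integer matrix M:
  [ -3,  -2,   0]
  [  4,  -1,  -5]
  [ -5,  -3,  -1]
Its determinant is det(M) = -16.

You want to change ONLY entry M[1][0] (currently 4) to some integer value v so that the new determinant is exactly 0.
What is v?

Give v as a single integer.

Answer: -4

Derivation:
det is linear in entry M[1][0]: det = old_det + (v - 4) * C_10
Cofactor C_10 = -2
Want det = 0: -16 + (v - 4) * -2 = 0
  (v - 4) = 16 / -2 = -8
  v = 4 + (-8) = -4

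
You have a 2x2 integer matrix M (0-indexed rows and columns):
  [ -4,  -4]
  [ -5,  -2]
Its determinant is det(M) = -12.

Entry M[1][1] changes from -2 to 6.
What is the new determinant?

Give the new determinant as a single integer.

det is linear in row 1: changing M[1][1] by delta changes det by delta * cofactor(1,1).
Cofactor C_11 = (-1)^(1+1) * minor(1,1) = -4
Entry delta = 6 - -2 = 8
Det delta = 8 * -4 = -32
New det = -12 + -32 = -44

Answer: -44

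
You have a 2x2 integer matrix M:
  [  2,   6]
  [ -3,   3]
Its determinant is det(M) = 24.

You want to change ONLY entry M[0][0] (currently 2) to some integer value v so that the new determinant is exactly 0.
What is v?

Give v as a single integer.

det is linear in entry M[0][0]: det = old_det + (v - 2) * C_00
Cofactor C_00 = 3
Want det = 0: 24 + (v - 2) * 3 = 0
  (v - 2) = -24 / 3 = -8
  v = 2 + (-8) = -6

Answer: -6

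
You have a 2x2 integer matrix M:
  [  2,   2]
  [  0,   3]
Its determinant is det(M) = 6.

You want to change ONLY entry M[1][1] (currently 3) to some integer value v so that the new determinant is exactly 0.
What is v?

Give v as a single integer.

Answer: 0

Derivation:
det is linear in entry M[1][1]: det = old_det + (v - 3) * C_11
Cofactor C_11 = 2
Want det = 0: 6 + (v - 3) * 2 = 0
  (v - 3) = -6 / 2 = -3
  v = 3 + (-3) = 0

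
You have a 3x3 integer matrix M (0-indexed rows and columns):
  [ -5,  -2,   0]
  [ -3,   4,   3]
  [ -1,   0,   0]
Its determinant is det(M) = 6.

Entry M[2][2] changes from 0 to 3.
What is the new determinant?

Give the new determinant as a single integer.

Answer: -72

Derivation:
det is linear in row 2: changing M[2][2] by delta changes det by delta * cofactor(2,2).
Cofactor C_22 = (-1)^(2+2) * minor(2,2) = -26
Entry delta = 3 - 0 = 3
Det delta = 3 * -26 = -78
New det = 6 + -78 = -72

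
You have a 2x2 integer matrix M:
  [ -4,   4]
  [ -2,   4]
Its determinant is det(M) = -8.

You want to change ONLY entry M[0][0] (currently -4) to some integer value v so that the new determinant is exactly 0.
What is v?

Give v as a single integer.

Answer: -2

Derivation:
det is linear in entry M[0][0]: det = old_det + (v - -4) * C_00
Cofactor C_00 = 4
Want det = 0: -8 + (v - -4) * 4 = 0
  (v - -4) = 8 / 4 = 2
  v = -4 + (2) = -2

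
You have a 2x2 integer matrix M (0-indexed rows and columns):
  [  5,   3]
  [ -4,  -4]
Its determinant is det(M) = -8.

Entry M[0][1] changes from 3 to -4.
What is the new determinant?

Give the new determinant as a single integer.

det is linear in row 0: changing M[0][1] by delta changes det by delta * cofactor(0,1).
Cofactor C_01 = (-1)^(0+1) * minor(0,1) = 4
Entry delta = -4 - 3 = -7
Det delta = -7 * 4 = -28
New det = -8 + -28 = -36

Answer: -36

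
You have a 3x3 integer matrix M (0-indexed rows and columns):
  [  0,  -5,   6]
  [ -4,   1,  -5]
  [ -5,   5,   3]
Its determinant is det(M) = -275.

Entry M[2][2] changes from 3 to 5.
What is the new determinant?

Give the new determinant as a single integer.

det is linear in row 2: changing M[2][2] by delta changes det by delta * cofactor(2,2).
Cofactor C_22 = (-1)^(2+2) * minor(2,2) = -20
Entry delta = 5 - 3 = 2
Det delta = 2 * -20 = -40
New det = -275 + -40 = -315

Answer: -315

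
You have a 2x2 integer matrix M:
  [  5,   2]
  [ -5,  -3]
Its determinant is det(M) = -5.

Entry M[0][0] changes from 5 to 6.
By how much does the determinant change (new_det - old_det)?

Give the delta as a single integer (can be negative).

Cofactor C_00 = -3
Entry delta = 6 - 5 = 1
Det delta = entry_delta * cofactor = 1 * -3 = -3

Answer: -3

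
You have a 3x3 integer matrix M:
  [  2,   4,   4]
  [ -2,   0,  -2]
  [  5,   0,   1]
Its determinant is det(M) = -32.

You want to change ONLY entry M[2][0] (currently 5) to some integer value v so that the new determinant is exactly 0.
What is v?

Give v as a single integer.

Answer: 1

Derivation:
det is linear in entry M[2][0]: det = old_det + (v - 5) * C_20
Cofactor C_20 = -8
Want det = 0: -32 + (v - 5) * -8 = 0
  (v - 5) = 32 / -8 = -4
  v = 5 + (-4) = 1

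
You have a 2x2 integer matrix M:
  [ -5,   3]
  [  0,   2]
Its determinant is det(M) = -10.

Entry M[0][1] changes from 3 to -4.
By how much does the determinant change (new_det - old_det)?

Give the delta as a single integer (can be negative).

Answer: 0

Derivation:
Cofactor C_01 = 0
Entry delta = -4 - 3 = -7
Det delta = entry_delta * cofactor = -7 * 0 = 0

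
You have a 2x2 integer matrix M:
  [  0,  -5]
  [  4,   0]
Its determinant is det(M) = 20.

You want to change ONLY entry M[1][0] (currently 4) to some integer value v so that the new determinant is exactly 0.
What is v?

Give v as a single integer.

Answer: 0

Derivation:
det is linear in entry M[1][0]: det = old_det + (v - 4) * C_10
Cofactor C_10 = 5
Want det = 0: 20 + (v - 4) * 5 = 0
  (v - 4) = -20 / 5 = -4
  v = 4 + (-4) = 0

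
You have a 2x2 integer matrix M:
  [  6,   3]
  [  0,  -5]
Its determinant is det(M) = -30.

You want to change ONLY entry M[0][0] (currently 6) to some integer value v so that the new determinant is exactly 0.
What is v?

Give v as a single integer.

det is linear in entry M[0][0]: det = old_det + (v - 6) * C_00
Cofactor C_00 = -5
Want det = 0: -30 + (v - 6) * -5 = 0
  (v - 6) = 30 / -5 = -6
  v = 6 + (-6) = 0

Answer: 0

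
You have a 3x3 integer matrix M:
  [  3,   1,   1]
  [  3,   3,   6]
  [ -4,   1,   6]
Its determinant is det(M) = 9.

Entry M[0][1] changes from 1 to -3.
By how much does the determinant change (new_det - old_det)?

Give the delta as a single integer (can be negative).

Answer: 168

Derivation:
Cofactor C_01 = -42
Entry delta = -3 - 1 = -4
Det delta = entry_delta * cofactor = -4 * -42 = 168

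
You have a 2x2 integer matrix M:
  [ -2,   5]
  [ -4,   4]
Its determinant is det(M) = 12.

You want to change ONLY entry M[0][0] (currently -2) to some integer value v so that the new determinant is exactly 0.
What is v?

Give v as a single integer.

Answer: -5

Derivation:
det is linear in entry M[0][0]: det = old_det + (v - -2) * C_00
Cofactor C_00 = 4
Want det = 0: 12 + (v - -2) * 4 = 0
  (v - -2) = -12 / 4 = -3
  v = -2 + (-3) = -5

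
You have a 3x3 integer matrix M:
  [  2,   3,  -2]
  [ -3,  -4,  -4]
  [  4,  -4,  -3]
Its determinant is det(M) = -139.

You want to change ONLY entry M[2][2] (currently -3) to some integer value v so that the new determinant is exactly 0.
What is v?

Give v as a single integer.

Answer: 136

Derivation:
det is linear in entry M[2][2]: det = old_det + (v - -3) * C_22
Cofactor C_22 = 1
Want det = 0: -139 + (v - -3) * 1 = 0
  (v - -3) = 139 / 1 = 139
  v = -3 + (139) = 136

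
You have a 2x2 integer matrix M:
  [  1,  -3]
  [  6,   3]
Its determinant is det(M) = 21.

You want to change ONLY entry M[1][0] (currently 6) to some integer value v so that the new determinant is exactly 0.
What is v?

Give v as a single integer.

det is linear in entry M[1][0]: det = old_det + (v - 6) * C_10
Cofactor C_10 = 3
Want det = 0: 21 + (v - 6) * 3 = 0
  (v - 6) = -21 / 3 = -7
  v = 6 + (-7) = -1

Answer: -1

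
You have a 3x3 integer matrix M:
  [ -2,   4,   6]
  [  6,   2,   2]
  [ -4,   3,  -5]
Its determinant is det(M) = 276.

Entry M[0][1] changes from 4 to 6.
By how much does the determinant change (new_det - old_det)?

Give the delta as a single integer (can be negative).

Cofactor C_01 = 22
Entry delta = 6 - 4 = 2
Det delta = entry_delta * cofactor = 2 * 22 = 44

Answer: 44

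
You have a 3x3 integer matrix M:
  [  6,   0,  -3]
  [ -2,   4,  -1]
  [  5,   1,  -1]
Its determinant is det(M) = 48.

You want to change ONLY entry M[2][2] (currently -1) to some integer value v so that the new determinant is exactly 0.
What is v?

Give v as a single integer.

Answer: -3

Derivation:
det is linear in entry M[2][2]: det = old_det + (v - -1) * C_22
Cofactor C_22 = 24
Want det = 0: 48 + (v - -1) * 24 = 0
  (v - -1) = -48 / 24 = -2
  v = -1 + (-2) = -3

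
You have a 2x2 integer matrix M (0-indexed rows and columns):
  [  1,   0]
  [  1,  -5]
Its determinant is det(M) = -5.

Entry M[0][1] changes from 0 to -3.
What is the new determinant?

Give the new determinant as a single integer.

Answer: -2

Derivation:
det is linear in row 0: changing M[0][1] by delta changes det by delta * cofactor(0,1).
Cofactor C_01 = (-1)^(0+1) * minor(0,1) = -1
Entry delta = -3 - 0 = -3
Det delta = -3 * -1 = 3
New det = -5 + 3 = -2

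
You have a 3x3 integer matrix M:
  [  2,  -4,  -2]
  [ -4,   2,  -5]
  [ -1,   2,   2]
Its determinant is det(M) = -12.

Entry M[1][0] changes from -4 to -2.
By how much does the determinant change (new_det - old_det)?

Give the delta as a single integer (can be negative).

Answer: 8

Derivation:
Cofactor C_10 = 4
Entry delta = -2 - -4 = 2
Det delta = entry_delta * cofactor = 2 * 4 = 8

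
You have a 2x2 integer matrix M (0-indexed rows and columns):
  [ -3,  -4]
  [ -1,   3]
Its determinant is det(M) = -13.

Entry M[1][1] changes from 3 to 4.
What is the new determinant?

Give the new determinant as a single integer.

Answer: -16

Derivation:
det is linear in row 1: changing M[1][1] by delta changes det by delta * cofactor(1,1).
Cofactor C_11 = (-1)^(1+1) * minor(1,1) = -3
Entry delta = 4 - 3 = 1
Det delta = 1 * -3 = -3
New det = -13 + -3 = -16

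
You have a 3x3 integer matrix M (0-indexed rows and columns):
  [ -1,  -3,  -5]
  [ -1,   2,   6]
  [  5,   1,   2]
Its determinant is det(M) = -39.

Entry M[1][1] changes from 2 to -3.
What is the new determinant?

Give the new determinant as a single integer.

det is linear in row 1: changing M[1][1] by delta changes det by delta * cofactor(1,1).
Cofactor C_11 = (-1)^(1+1) * minor(1,1) = 23
Entry delta = -3 - 2 = -5
Det delta = -5 * 23 = -115
New det = -39 + -115 = -154

Answer: -154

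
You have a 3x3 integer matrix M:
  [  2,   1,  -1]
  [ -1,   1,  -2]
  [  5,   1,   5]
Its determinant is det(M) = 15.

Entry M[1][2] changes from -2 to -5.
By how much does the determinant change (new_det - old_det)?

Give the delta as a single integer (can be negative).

Cofactor C_12 = 3
Entry delta = -5 - -2 = -3
Det delta = entry_delta * cofactor = -3 * 3 = -9

Answer: -9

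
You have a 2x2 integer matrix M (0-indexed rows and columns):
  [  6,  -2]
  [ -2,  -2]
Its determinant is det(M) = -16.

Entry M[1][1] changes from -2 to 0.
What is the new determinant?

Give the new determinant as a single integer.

det is linear in row 1: changing M[1][1] by delta changes det by delta * cofactor(1,1).
Cofactor C_11 = (-1)^(1+1) * minor(1,1) = 6
Entry delta = 0 - -2 = 2
Det delta = 2 * 6 = 12
New det = -16 + 12 = -4

Answer: -4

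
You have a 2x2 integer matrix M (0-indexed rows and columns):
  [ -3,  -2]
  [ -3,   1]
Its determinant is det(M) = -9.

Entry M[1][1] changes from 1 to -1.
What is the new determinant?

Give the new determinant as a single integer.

Answer: -3

Derivation:
det is linear in row 1: changing M[1][1] by delta changes det by delta * cofactor(1,1).
Cofactor C_11 = (-1)^(1+1) * minor(1,1) = -3
Entry delta = -1 - 1 = -2
Det delta = -2 * -3 = 6
New det = -9 + 6 = -3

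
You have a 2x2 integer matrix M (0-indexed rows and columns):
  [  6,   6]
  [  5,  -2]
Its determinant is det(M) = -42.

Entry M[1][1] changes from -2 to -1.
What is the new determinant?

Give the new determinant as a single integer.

Answer: -36

Derivation:
det is linear in row 1: changing M[1][1] by delta changes det by delta * cofactor(1,1).
Cofactor C_11 = (-1)^(1+1) * minor(1,1) = 6
Entry delta = -1 - -2 = 1
Det delta = 1 * 6 = 6
New det = -42 + 6 = -36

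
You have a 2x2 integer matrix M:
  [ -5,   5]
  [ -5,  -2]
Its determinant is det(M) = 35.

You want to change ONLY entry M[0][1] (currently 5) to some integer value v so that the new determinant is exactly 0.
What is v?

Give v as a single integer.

Answer: -2

Derivation:
det is linear in entry M[0][1]: det = old_det + (v - 5) * C_01
Cofactor C_01 = 5
Want det = 0: 35 + (v - 5) * 5 = 0
  (v - 5) = -35 / 5 = -7
  v = 5 + (-7) = -2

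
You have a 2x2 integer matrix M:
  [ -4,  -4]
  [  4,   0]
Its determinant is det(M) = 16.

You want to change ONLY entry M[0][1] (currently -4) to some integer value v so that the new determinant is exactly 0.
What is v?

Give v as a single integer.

det is linear in entry M[0][1]: det = old_det + (v - -4) * C_01
Cofactor C_01 = -4
Want det = 0: 16 + (v - -4) * -4 = 0
  (v - -4) = -16 / -4 = 4
  v = -4 + (4) = 0

Answer: 0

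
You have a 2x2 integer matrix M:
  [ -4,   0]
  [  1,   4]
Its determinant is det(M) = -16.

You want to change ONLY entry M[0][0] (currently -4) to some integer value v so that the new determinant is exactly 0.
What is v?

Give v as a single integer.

Answer: 0

Derivation:
det is linear in entry M[0][0]: det = old_det + (v - -4) * C_00
Cofactor C_00 = 4
Want det = 0: -16 + (v - -4) * 4 = 0
  (v - -4) = 16 / 4 = 4
  v = -4 + (4) = 0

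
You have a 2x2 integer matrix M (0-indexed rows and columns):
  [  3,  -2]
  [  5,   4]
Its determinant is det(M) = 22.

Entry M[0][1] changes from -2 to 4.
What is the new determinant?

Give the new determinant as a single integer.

Answer: -8

Derivation:
det is linear in row 0: changing M[0][1] by delta changes det by delta * cofactor(0,1).
Cofactor C_01 = (-1)^(0+1) * minor(0,1) = -5
Entry delta = 4 - -2 = 6
Det delta = 6 * -5 = -30
New det = 22 + -30 = -8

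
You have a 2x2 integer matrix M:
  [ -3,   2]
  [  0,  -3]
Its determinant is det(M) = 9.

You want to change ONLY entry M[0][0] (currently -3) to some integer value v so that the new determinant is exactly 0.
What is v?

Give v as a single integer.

Answer: 0

Derivation:
det is linear in entry M[0][0]: det = old_det + (v - -3) * C_00
Cofactor C_00 = -3
Want det = 0: 9 + (v - -3) * -3 = 0
  (v - -3) = -9 / -3 = 3
  v = -3 + (3) = 0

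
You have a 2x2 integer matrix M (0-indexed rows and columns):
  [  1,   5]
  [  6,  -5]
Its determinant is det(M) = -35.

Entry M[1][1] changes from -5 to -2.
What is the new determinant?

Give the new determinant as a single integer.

Answer: -32

Derivation:
det is linear in row 1: changing M[1][1] by delta changes det by delta * cofactor(1,1).
Cofactor C_11 = (-1)^(1+1) * minor(1,1) = 1
Entry delta = -2 - -5 = 3
Det delta = 3 * 1 = 3
New det = -35 + 3 = -32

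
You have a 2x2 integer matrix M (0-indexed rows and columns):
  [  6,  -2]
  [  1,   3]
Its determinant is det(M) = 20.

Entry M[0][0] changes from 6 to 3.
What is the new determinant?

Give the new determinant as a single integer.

det is linear in row 0: changing M[0][0] by delta changes det by delta * cofactor(0,0).
Cofactor C_00 = (-1)^(0+0) * minor(0,0) = 3
Entry delta = 3 - 6 = -3
Det delta = -3 * 3 = -9
New det = 20 + -9 = 11

Answer: 11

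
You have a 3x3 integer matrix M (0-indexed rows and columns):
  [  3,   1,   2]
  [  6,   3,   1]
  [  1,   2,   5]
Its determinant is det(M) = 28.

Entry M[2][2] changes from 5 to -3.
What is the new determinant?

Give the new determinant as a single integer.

det is linear in row 2: changing M[2][2] by delta changes det by delta * cofactor(2,2).
Cofactor C_22 = (-1)^(2+2) * minor(2,2) = 3
Entry delta = -3 - 5 = -8
Det delta = -8 * 3 = -24
New det = 28 + -24 = 4

Answer: 4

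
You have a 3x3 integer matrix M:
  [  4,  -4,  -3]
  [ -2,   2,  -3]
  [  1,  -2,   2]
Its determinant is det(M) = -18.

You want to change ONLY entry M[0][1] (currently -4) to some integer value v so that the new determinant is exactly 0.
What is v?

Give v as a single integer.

det is linear in entry M[0][1]: det = old_det + (v - -4) * C_01
Cofactor C_01 = 1
Want det = 0: -18 + (v - -4) * 1 = 0
  (v - -4) = 18 / 1 = 18
  v = -4 + (18) = 14

Answer: 14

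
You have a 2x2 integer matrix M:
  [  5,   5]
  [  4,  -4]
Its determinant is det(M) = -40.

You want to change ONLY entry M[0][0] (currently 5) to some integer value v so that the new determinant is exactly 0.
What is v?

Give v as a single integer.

det is linear in entry M[0][0]: det = old_det + (v - 5) * C_00
Cofactor C_00 = -4
Want det = 0: -40 + (v - 5) * -4 = 0
  (v - 5) = 40 / -4 = -10
  v = 5 + (-10) = -5

Answer: -5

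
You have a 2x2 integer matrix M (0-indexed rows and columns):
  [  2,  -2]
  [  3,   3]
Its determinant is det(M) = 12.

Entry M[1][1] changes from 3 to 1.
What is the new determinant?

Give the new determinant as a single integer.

det is linear in row 1: changing M[1][1] by delta changes det by delta * cofactor(1,1).
Cofactor C_11 = (-1)^(1+1) * minor(1,1) = 2
Entry delta = 1 - 3 = -2
Det delta = -2 * 2 = -4
New det = 12 + -4 = 8

Answer: 8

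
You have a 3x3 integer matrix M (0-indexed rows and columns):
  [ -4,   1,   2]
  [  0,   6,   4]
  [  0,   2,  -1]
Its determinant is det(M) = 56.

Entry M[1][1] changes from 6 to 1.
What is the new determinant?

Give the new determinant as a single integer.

det is linear in row 1: changing M[1][1] by delta changes det by delta * cofactor(1,1).
Cofactor C_11 = (-1)^(1+1) * minor(1,1) = 4
Entry delta = 1 - 6 = -5
Det delta = -5 * 4 = -20
New det = 56 + -20 = 36

Answer: 36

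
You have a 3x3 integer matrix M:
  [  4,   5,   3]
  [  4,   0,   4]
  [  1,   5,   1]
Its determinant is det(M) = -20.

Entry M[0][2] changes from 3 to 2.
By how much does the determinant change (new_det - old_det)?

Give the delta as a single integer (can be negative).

Answer: -20

Derivation:
Cofactor C_02 = 20
Entry delta = 2 - 3 = -1
Det delta = entry_delta * cofactor = -1 * 20 = -20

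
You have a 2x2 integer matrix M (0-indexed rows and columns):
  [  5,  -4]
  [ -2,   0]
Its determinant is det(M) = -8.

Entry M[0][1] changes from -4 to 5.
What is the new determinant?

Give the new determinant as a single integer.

det is linear in row 0: changing M[0][1] by delta changes det by delta * cofactor(0,1).
Cofactor C_01 = (-1)^(0+1) * minor(0,1) = 2
Entry delta = 5 - -4 = 9
Det delta = 9 * 2 = 18
New det = -8 + 18 = 10

Answer: 10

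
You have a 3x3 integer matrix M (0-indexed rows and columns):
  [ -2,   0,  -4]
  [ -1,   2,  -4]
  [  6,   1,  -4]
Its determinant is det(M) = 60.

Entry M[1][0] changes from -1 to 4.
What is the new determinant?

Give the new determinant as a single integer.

Answer: 40

Derivation:
det is linear in row 1: changing M[1][0] by delta changes det by delta * cofactor(1,0).
Cofactor C_10 = (-1)^(1+0) * minor(1,0) = -4
Entry delta = 4 - -1 = 5
Det delta = 5 * -4 = -20
New det = 60 + -20 = 40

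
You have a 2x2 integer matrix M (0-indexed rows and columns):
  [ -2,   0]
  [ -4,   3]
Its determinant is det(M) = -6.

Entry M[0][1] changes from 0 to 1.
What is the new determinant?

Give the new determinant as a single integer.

Answer: -2

Derivation:
det is linear in row 0: changing M[0][1] by delta changes det by delta * cofactor(0,1).
Cofactor C_01 = (-1)^(0+1) * minor(0,1) = 4
Entry delta = 1 - 0 = 1
Det delta = 1 * 4 = 4
New det = -6 + 4 = -2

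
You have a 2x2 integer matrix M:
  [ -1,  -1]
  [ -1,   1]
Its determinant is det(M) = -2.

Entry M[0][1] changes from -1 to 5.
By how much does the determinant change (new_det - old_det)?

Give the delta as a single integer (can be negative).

Answer: 6

Derivation:
Cofactor C_01 = 1
Entry delta = 5 - -1 = 6
Det delta = entry_delta * cofactor = 6 * 1 = 6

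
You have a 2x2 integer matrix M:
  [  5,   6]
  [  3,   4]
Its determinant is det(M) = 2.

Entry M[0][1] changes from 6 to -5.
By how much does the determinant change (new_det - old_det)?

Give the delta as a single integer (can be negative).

Cofactor C_01 = -3
Entry delta = -5 - 6 = -11
Det delta = entry_delta * cofactor = -11 * -3 = 33

Answer: 33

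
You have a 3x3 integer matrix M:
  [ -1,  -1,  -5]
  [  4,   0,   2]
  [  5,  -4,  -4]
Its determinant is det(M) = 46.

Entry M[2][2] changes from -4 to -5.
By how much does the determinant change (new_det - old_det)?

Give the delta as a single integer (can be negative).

Cofactor C_22 = 4
Entry delta = -5 - -4 = -1
Det delta = entry_delta * cofactor = -1 * 4 = -4

Answer: -4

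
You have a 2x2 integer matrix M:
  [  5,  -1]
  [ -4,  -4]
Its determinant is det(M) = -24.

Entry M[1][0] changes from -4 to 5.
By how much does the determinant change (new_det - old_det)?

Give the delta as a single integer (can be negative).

Answer: 9

Derivation:
Cofactor C_10 = 1
Entry delta = 5 - -4 = 9
Det delta = entry_delta * cofactor = 9 * 1 = 9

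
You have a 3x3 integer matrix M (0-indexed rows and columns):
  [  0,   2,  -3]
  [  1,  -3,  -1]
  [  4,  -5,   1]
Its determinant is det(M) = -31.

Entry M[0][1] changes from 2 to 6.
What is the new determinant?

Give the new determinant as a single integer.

Answer: -51

Derivation:
det is linear in row 0: changing M[0][1] by delta changes det by delta * cofactor(0,1).
Cofactor C_01 = (-1)^(0+1) * minor(0,1) = -5
Entry delta = 6 - 2 = 4
Det delta = 4 * -5 = -20
New det = -31 + -20 = -51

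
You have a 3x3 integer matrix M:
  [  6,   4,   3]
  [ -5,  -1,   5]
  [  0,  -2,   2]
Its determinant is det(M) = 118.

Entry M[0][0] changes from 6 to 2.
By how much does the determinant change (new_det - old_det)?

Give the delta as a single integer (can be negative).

Answer: -32

Derivation:
Cofactor C_00 = 8
Entry delta = 2 - 6 = -4
Det delta = entry_delta * cofactor = -4 * 8 = -32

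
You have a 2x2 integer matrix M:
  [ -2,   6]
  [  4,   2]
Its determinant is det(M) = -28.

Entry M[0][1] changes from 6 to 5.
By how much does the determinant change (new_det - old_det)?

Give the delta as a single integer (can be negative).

Cofactor C_01 = -4
Entry delta = 5 - 6 = -1
Det delta = entry_delta * cofactor = -1 * -4 = 4

Answer: 4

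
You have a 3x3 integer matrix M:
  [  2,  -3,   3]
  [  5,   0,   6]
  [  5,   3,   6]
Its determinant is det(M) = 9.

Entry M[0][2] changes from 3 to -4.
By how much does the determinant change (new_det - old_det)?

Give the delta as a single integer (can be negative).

Answer: -105

Derivation:
Cofactor C_02 = 15
Entry delta = -4 - 3 = -7
Det delta = entry_delta * cofactor = -7 * 15 = -105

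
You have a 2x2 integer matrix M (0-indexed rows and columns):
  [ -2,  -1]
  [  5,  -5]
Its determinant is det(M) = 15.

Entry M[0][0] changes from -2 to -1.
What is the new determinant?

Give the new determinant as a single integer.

Answer: 10

Derivation:
det is linear in row 0: changing M[0][0] by delta changes det by delta * cofactor(0,0).
Cofactor C_00 = (-1)^(0+0) * minor(0,0) = -5
Entry delta = -1 - -2 = 1
Det delta = 1 * -5 = -5
New det = 15 + -5 = 10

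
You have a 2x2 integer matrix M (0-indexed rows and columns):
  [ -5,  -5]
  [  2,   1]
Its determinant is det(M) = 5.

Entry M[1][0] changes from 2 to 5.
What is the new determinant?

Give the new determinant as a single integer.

det is linear in row 1: changing M[1][0] by delta changes det by delta * cofactor(1,0).
Cofactor C_10 = (-1)^(1+0) * minor(1,0) = 5
Entry delta = 5 - 2 = 3
Det delta = 3 * 5 = 15
New det = 5 + 15 = 20

Answer: 20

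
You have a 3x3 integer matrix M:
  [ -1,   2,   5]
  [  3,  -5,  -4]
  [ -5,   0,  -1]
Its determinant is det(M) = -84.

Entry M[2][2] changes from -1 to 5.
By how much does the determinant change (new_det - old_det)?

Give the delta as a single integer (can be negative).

Answer: -6

Derivation:
Cofactor C_22 = -1
Entry delta = 5 - -1 = 6
Det delta = entry_delta * cofactor = 6 * -1 = -6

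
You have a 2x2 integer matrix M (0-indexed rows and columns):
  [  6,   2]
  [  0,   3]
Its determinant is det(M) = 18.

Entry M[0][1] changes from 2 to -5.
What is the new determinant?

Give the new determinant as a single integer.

det is linear in row 0: changing M[0][1] by delta changes det by delta * cofactor(0,1).
Cofactor C_01 = (-1)^(0+1) * minor(0,1) = 0
Entry delta = -5 - 2 = -7
Det delta = -7 * 0 = 0
New det = 18 + 0 = 18

Answer: 18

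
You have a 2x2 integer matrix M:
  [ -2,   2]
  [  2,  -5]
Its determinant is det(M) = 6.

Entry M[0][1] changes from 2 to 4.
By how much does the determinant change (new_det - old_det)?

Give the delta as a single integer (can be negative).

Answer: -4

Derivation:
Cofactor C_01 = -2
Entry delta = 4 - 2 = 2
Det delta = entry_delta * cofactor = 2 * -2 = -4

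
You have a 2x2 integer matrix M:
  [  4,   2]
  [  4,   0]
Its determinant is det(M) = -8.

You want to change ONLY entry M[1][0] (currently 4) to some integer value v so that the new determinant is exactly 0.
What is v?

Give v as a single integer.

Answer: 0

Derivation:
det is linear in entry M[1][0]: det = old_det + (v - 4) * C_10
Cofactor C_10 = -2
Want det = 0: -8 + (v - 4) * -2 = 0
  (v - 4) = 8 / -2 = -4
  v = 4 + (-4) = 0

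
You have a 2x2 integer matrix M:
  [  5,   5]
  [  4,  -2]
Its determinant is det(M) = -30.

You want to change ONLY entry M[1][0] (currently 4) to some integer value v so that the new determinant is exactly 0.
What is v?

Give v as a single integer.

Answer: -2

Derivation:
det is linear in entry M[1][0]: det = old_det + (v - 4) * C_10
Cofactor C_10 = -5
Want det = 0: -30 + (v - 4) * -5 = 0
  (v - 4) = 30 / -5 = -6
  v = 4 + (-6) = -2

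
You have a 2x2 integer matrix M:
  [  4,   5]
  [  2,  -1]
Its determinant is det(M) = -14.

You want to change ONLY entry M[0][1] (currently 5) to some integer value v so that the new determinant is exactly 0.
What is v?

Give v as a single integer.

det is linear in entry M[0][1]: det = old_det + (v - 5) * C_01
Cofactor C_01 = -2
Want det = 0: -14 + (v - 5) * -2 = 0
  (v - 5) = 14 / -2 = -7
  v = 5 + (-7) = -2

Answer: -2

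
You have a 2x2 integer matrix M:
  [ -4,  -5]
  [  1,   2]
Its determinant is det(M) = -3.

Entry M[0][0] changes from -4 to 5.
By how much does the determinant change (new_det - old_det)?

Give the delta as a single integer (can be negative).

Cofactor C_00 = 2
Entry delta = 5 - -4 = 9
Det delta = entry_delta * cofactor = 9 * 2 = 18

Answer: 18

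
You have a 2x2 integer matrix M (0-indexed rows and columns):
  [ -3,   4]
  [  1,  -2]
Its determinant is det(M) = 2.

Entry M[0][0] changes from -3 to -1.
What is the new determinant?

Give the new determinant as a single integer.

Answer: -2

Derivation:
det is linear in row 0: changing M[0][0] by delta changes det by delta * cofactor(0,0).
Cofactor C_00 = (-1)^(0+0) * minor(0,0) = -2
Entry delta = -1 - -3 = 2
Det delta = 2 * -2 = -4
New det = 2 + -4 = -2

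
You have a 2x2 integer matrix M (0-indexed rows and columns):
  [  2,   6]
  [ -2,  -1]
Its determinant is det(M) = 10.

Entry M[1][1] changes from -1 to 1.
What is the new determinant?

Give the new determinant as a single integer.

Answer: 14

Derivation:
det is linear in row 1: changing M[1][1] by delta changes det by delta * cofactor(1,1).
Cofactor C_11 = (-1)^(1+1) * minor(1,1) = 2
Entry delta = 1 - -1 = 2
Det delta = 2 * 2 = 4
New det = 10 + 4 = 14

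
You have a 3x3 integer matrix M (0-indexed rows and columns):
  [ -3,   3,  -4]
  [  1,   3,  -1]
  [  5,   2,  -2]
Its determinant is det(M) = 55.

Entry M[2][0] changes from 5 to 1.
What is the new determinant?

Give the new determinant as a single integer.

det is linear in row 2: changing M[2][0] by delta changes det by delta * cofactor(2,0).
Cofactor C_20 = (-1)^(2+0) * minor(2,0) = 9
Entry delta = 1 - 5 = -4
Det delta = -4 * 9 = -36
New det = 55 + -36 = 19

Answer: 19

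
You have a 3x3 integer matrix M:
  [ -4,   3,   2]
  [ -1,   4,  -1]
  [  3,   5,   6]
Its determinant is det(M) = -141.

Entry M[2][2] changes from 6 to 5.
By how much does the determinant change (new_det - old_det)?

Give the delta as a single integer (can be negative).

Cofactor C_22 = -13
Entry delta = 5 - 6 = -1
Det delta = entry_delta * cofactor = -1 * -13 = 13

Answer: 13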